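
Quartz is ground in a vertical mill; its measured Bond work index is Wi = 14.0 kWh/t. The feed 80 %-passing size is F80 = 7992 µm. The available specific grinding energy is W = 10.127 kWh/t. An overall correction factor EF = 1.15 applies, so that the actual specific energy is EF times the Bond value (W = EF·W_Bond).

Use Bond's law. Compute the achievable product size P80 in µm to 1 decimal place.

Bond:  W = 10 Wi (1/√P − 1/√F)
W_Bond = W / EF = 10.127 / 1.15 = 8.8061 kWh/t
P80^(−½) = W_Bond/(10 Wi) + F80^(−½)
  = 8.8061/(10·14.0) + 1/√7992 = 0.062901 + 0.011186 = 0.074087
P80 = (1/0.074087)² = 13.4977² = 182.19 µm

P80 = 182.2 µm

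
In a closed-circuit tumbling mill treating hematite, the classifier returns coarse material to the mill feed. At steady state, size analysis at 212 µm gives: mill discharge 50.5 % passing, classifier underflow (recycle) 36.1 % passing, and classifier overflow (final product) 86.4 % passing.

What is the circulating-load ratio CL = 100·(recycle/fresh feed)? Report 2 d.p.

CL = 249.31 %

Let r = R/F. Size balance at 212 µm:
d + r·d = r·u + o → r(d−u) = o−d
r = (86.4 − 50.5)/(50.5 − 36.1) = 35.9/14.4 = 2.4931
CL = 100·r = 249.31 %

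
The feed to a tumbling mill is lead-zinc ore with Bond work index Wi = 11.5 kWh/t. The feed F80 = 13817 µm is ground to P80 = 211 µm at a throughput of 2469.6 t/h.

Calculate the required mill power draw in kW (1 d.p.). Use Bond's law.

W = 10 Wi / √P80 − 10 Wi / √F80
W = 10·11.5·(1/√211 − 1/√13817) = 10·11.5·(0.060336) = 6.9386 kWh/t
Power = W × throughput = 6.9386 kWh/t × 2469.6 t/h = 17135.5 kW

P = 17135.5 kW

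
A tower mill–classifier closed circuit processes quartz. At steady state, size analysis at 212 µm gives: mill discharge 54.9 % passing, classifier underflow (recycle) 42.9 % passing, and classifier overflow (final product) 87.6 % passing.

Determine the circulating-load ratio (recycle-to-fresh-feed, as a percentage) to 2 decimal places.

CL = 272.50 %

Classifier node, passing 212 µm:
r = (o − d)/(d − u)
r = (87.6 − 54.9)/(54.9 − 42.9) = 32.7/12.0 = 2.7250
CL = 100·r = 272.50 %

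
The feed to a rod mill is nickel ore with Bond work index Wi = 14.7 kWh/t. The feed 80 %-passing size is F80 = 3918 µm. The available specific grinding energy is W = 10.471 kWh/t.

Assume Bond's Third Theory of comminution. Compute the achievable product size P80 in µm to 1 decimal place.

W = 10 Wi (P80^-0.5 − F80^-0.5)
P80^(−½) = W/(10 Wi) + F80^(−½)
  = 10.4710/(10·14.7) + 1/√3918 = 0.071231 + 0.015976 = 0.087207
P80 = (1/0.087207)² = 11.4669² = 131.49 µm

P80 = 131.5 µm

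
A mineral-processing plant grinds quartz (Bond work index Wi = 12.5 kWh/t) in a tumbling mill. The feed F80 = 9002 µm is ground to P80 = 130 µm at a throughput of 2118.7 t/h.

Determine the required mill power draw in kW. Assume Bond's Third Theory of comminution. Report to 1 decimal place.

P = 20436.5 kW

Bond: W = 10·Wi·(1/√P80 − 1/√F80)
W = 10·12.5·(1/√130 − 1/√9002) = 10·12.5·(0.077166) = 9.6458 kWh/t
P = W·T = 9.6458·2118.7 = 20436.5 kW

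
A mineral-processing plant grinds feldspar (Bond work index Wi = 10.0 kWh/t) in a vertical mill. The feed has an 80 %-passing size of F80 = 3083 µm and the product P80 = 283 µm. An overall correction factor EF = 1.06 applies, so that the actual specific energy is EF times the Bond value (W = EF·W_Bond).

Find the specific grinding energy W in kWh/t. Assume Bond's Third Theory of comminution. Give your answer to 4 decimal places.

Bond: W = 10·Wi·(1/√P80 − 1/√F80)
1/√283 = 0.059444;  1/√3083 = 0.018010
W = 10·10.0·(0.059444 − 0.018010) = 4.1434 kWh/t
With EF = 1.06: W = 4.1434·1.06 = 4.3920 kWh/t

W = 4.3920 kWh/t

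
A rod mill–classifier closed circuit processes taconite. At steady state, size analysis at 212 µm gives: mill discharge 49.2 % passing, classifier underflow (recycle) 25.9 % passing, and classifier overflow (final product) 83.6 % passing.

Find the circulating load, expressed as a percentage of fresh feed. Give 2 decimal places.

CL = 147.64 %

Classifier node, passing 212 µm:
(1+r)·d = r·u + o ⇒ r = (o−d)/(d−u)
r = (83.6 − 49.2)/(49.2 − 25.9) = 34.4/23.3 = 1.4764
CL = 100·r = 147.64 %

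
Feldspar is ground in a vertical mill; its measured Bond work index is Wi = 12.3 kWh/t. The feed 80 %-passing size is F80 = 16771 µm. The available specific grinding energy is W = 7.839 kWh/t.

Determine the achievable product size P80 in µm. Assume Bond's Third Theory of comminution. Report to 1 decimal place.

Bond: W = 10·Wi·(1/√P80 − 1/√F80)
P80^-0.5 = F80^-0.5 + W/(10 Wi)
  = 7.8390/(10·12.3) + 1/√16771 = 0.063732 + 0.007722 = 0.071454
P80 = (1/0.071454)² = 13.9951² = 195.86 µm

P80 = 195.9 µm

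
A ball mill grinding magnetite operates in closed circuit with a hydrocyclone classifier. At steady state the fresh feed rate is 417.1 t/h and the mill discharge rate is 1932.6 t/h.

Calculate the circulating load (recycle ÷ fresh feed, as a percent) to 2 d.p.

Mill node: discharge = fresh + recycle.
R = M − F = 1932.6 − 417.1 = 1515.5 t/h
CL = 100·R/F = 100·1515.5/417.1 = 363.34 %

CL = 363.34 %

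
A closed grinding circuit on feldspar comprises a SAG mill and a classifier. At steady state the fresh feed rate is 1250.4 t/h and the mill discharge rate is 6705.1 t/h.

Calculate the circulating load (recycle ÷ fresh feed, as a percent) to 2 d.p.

CL = 436.24 %

Mill node: discharge = fresh + recycle.
R = M − F = 6705.1 − 1250.4 = 5454.7 t/h
CL = 100·R/F = 100·5454.7/1250.4 = 436.24 %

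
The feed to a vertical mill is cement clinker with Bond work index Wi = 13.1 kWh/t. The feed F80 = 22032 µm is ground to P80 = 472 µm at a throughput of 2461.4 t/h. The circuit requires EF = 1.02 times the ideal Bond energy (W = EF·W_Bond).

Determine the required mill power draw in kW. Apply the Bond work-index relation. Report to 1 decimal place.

W = 10 Wi (1/√P80 − 1/√F80)  [Bond]
W = 10·13.1·(1/√472 − 1/√22032) = 10·13.1·(0.039292) = 5.1472 kWh/t
W_actual = 1.02 × 5.1472 = 5.2501 kWh/t
P = W·T = 5.2501·2461.4 = 12922.7 kW

P = 12922.7 kW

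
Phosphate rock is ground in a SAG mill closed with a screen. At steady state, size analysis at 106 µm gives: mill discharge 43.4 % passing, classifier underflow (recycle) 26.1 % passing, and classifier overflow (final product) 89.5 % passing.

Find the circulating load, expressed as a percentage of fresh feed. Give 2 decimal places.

Let r = R/F. Size balance at 106 µm:
d + r·d = r·u + o → r(d−u) = o−d
r = (89.5 − 43.4)/(43.4 − 26.1) = 46.1/17.3 = 2.6647
CL = 100·r = 266.47 %

CL = 266.47 %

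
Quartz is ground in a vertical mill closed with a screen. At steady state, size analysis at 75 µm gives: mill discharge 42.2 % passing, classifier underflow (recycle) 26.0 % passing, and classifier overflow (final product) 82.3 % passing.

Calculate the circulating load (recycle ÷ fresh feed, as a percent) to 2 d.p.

CL = 247.53 %

Mass balance on the −75 µm fraction:
Fd + Rd = Ru + Fo ⇒ R/F = (o−d)/(d−u)
r = (82.3 − 42.2)/(42.2 − 26.0) = 40.1/16.2 = 2.4753
CL = 100·r = 247.53 %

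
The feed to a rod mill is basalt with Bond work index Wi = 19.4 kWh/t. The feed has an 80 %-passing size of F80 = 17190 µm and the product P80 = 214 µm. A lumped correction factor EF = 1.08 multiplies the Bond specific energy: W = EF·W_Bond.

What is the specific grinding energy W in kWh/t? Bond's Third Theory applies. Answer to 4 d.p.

W_Bond = 10·Wi·(1/√P₈₀ − 1/√F₈₀)
1/√214 = 0.068359;  1/√17190 = 0.007627
W = 10·19.4·(0.068359 − 0.007627) = 11.7819 kWh/t
Apply correction: 11.7819 × 1.08 = 12.7245 kWh/t

W = 12.7245 kWh/t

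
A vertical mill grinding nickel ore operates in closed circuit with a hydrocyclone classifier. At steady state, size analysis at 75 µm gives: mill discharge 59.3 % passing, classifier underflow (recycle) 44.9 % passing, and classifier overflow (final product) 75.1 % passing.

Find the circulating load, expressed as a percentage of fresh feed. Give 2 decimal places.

Two-product formula at 75 µm:
r = (o − d)/(d − u)
r = (75.1 − 59.3)/(59.3 − 44.9) = 15.8/14.4 = 1.0972
CL = 100·r = 109.72 %

CL = 109.72 %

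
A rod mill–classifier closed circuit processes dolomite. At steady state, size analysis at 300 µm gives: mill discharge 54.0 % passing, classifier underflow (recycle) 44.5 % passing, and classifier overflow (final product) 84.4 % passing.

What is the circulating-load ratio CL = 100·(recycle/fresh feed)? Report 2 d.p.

CL = 320.00 %

Balance %-passing 300 µm (r = R/F):
Fd + Rd = Ru + Fo ⇒ R/F = (o−d)/(d−u)
r = (84.4 − 54.0)/(54.0 − 44.5) = 30.4/9.5 = 3.2000
CL = 100·r = 320.00 %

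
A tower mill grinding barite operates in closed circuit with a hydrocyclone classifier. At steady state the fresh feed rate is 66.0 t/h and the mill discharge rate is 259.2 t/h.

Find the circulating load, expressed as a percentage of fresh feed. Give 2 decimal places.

CL = 292.73 %

Mill node: discharge = fresh + recycle.
R = M − F = 259.2 − 66.0 = 193.2 t/h
CL = 100·R/F = 100·193.2/66.0 = 292.73 %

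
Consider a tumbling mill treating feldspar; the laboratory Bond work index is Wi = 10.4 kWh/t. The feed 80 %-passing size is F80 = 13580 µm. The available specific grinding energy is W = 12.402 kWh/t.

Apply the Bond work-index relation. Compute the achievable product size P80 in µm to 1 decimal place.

W = 10·Wi·(P80^(-½) − F80^(-½))
1/√P80 = 1/√F80 + W/(10·Wi)
  = 12.4020/(10·10.4) + 1/√13580 = 0.119250 + 0.008581 = 0.127831
P80 = (1/0.127831)² = 7.8228² = 61.20 µm

P80 = 61.2 µm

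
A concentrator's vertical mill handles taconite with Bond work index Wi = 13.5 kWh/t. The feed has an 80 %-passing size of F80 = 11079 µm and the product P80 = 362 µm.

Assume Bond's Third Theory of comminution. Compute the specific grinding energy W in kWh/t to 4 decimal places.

W = 5.8129 kWh/t

W = 10 Wi (P80^-0.5 − F80^-0.5)
1/√362 = 0.052559;  1/√11079 = 0.009501
W = 10·13.5·(0.052559 − 0.009501) = 5.8129 kWh/t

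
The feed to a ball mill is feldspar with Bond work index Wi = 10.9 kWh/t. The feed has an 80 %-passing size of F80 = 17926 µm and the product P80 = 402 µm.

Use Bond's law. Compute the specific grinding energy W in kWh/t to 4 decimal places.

W = 10 Wi / √P80 − 10 Wi / √F80
1/√402 = 0.049875;  1/√17926 = 0.007469
W = 10·10.9·(0.049875 − 0.007469) = 4.6223 kWh/t

W = 4.6223 kWh/t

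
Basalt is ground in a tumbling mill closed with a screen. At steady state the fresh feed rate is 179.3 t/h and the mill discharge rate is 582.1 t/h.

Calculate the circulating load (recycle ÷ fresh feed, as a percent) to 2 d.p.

CL = 224.65 %

Mill node: discharge = fresh + recycle.
R = M − F = 582.1 − 179.3 = 402.8 t/h
CL = 100·R/F = 100·402.8/179.3 = 224.65 %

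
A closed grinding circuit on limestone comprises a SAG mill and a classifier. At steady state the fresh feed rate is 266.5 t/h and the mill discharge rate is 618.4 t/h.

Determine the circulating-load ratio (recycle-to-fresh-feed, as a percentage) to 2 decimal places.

Mill node: discharge = fresh + recycle.
R = M − F = 618.4 − 266.5 = 351.9 t/h
CL = 100·R/F = 100·351.9/266.5 = 132.05 %

CL = 132.05 %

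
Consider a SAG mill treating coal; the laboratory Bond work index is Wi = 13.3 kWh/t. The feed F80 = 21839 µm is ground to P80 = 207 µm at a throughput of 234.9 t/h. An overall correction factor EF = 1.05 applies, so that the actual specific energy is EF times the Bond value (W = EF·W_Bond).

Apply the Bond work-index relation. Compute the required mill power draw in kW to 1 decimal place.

W = 10 Wi (1/√P80 − 1/√F80)  [Bond]
W = 10·13.3·(1/√207 − 1/√21839) = 10·13.3·(0.062738) = 8.3442 kWh/t
W_actual = 1.05 × 8.3442 = 8.7614 kWh/t
P = W·T = 8.7614·234.9 = 2058.0 kW

P = 2058.0 kW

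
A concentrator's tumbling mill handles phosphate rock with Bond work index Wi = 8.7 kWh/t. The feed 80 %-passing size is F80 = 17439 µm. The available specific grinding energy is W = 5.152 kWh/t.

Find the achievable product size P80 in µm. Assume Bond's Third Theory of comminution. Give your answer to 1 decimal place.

P80 = 224.2 µm

Bond:  W = 10 Wi (1/√P − 1/√F)
P80^-0.5 = F80^-0.5 + W/(10 Wi)
  = 5.1520/(10·8.7) + 1/√17439 = 0.059218 + 0.007572 = 0.066791
P80 = (1/0.066791)² = 14.9721² = 224.16 µm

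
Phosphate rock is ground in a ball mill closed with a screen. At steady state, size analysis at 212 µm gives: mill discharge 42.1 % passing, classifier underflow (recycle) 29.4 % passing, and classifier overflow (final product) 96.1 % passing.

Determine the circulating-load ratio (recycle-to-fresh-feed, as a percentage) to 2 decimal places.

Classifier node, passing 212 µm:
d + r·d = r·u + o → r(d−u) = o−d
r = (96.1 − 42.1)/(42.1 − 29.4) = 54.0/12.7 = 4.2520
CL = 100·r = 425.20 %

CL = 425.20 %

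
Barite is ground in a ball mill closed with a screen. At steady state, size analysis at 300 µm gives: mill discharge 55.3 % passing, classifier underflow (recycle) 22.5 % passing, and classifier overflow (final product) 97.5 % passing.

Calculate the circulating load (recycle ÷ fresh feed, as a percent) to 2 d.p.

CL = 128.66 %

Two-product formula at 300 µm:
d + r·d = r·u + o → r(d−u) = o−d
r = (97.5 − 55.3)/(55.3 − 22.5) = 42.2/32.8 = 1.2866
CL = 100·r = 128.66 %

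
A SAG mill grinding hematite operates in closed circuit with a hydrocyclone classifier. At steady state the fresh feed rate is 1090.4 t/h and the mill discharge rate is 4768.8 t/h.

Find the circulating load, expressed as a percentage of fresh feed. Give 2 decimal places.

M = F + R at steady state, so:
R = M − F = 4768.8 − 1090.4 = 3678.4 t/h
CL = 100·R/F = 100·3678.4/1090.4 = 337.34 %

CL = 337.34 %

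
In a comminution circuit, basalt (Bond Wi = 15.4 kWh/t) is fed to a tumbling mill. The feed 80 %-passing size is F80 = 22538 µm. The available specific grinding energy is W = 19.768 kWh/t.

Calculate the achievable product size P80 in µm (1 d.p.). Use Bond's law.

Bond: W = 10·Wi·(1/√P80 − 1/√F80)
P80^-0.5 = F80^-0.5 + W/(10 Wi)
  = 19.7680/(10·15.4) + 1/√22538 = 0.128364 + 0.006661 = 0.135025
P80 = (1/0.135025)² = 7.4061² = 54.85 µm

P80 = 54.8 µm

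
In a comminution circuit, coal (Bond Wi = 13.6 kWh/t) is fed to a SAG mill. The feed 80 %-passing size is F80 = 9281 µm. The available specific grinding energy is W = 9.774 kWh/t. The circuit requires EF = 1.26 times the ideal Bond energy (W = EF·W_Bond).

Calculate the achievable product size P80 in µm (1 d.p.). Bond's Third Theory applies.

W = 10 Wi (1/√P80 − 1/√F80)  [Bond]
W_Bond = W / EF = 9.774 / 1.26 = 7.7571 kWh/t
1/√P80 = 1/√F80 + W_Bond/(10·Wi)
  = 7.7571/(10·13.6) + 1/√9281 = 0.057038 + 0.010380 = 0.067418
P80 = (1/0.067418)² = 14.8328² = 220.01 µm

P80 = 220.0 µm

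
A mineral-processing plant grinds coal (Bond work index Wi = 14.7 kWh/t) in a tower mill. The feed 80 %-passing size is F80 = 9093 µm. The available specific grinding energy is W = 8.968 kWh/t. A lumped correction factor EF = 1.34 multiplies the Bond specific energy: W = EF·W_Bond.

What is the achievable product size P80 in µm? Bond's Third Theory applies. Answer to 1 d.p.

P80 = 318.7 µm

W = 10 Wi (P80^-0.5 − F80^-0.5)
W_Bond = W / EF = 8.968 / 1.34 = 6.6925 kWh/t
1/√P80 = 1/√F80 + W_Bond/(10·Wi)
  = 6.6925/(10·14.7) + 1/√9093 = 0.045527 + 0.010487 = 0.056014
P80 = (1/0.056014)² = 17.8526² = 318.71 µm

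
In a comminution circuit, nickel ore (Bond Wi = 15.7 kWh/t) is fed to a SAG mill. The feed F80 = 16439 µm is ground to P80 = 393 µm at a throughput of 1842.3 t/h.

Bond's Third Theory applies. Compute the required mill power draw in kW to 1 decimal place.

P = 12334.4 kW

W = 10 Wi (P80^-0.5 − F80^-0.5)
W = 10·15.7·(1/√393 − 1/√16439) = 10·15.7·(0.042644) = 6.6951 kWh/t
P_mill = W·ṁ = 6.6951·1842.3 = 12334.4 kW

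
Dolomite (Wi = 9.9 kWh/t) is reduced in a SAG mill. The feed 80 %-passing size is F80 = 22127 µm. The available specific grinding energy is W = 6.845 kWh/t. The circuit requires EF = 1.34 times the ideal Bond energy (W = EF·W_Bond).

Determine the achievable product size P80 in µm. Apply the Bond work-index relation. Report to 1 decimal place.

W = 10·Wi·(P80^(-½) − F80^(-½))
W_Bond = W / EF = 6.845 / 1.34 = 5.1082 kWh/t
P80^(−½) = W_Bond/(10 Wi) + F80^(−½)
  = 5.1082/(10·9.9) + 1/√22127 = 0.051598 + 0.006723 = 0.058321
P80 = (1/0.058321)² = 17.1466² = 294.00 µm

P80 = 294.0 µm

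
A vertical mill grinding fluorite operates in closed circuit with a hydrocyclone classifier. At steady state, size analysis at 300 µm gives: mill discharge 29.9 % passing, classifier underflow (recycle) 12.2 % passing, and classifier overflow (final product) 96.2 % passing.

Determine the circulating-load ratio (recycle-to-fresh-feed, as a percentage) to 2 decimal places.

Let r = R/F. Size balance at 300 µm:
(1+r)·d = r·u + o ⇒ r = (o−d)/(d−u)
r = (96.2 − 29.9)/(29.9 − 12.2) = 66.3/17.7 = 3.7458
CL = 100·r = 374.58 %

CL = 374.58 %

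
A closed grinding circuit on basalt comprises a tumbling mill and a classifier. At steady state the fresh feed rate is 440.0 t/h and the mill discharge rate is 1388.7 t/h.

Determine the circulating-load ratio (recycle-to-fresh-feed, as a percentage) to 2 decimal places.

Discharge = new feed + return, hence
R = M − F = 1388.7 − 440.0 = 948.7 t/h
CL = 100·R/F = 100·948.7/440.0 = 215.61 %

CL = 215.61 %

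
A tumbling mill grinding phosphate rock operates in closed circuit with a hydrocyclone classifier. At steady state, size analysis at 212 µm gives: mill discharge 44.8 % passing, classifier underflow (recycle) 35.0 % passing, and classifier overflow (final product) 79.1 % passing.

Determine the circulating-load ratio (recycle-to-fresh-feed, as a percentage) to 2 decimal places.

CL = 350.00 %

Balance %-passing 212 µm (r = R/F):
Fd + Rd = Ru + Fo ⇒ R/F = (o−d)/(d−u)
r = (79.1 − 44.8)/(44.8 − 35.0) = 34.3/9.8 = 3.5000
CL = 100·r = 350.00 %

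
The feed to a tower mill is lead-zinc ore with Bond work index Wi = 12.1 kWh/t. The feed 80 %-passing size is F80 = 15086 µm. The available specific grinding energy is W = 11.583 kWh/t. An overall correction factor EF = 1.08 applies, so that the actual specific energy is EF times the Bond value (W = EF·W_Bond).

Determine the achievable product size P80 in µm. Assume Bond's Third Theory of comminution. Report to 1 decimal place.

Bond: W = 10·Wi·(1/√P80 − 1/√F80)
W_Bond = W / EF = 11.583 / 1.08 = 10.7250 kWh/t
P80^-0.5 = F80^-0.5 + W_Bond/(10 Wi)
  = 10.7250/(10·12.1) + 1/√15086 = 0.088636 + 0.008142 = 0.096778
P80 = (1/0.096778)² = 10.3329² = 106.77 µm

P80 = 106.8 µm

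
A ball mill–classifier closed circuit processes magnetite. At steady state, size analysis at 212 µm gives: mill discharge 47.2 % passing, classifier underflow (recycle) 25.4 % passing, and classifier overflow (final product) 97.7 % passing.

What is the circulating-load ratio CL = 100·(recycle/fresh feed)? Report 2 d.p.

CL = 231.65 %

Classifier node, passing 212 µm:
Fd + Rd = Ru + Fo ⇒ R/F = (o−d)/(d−u)
r = (97.7 − 47.2)/(47.2 − 25.4) = 50.5/21.8 = 2.3165
CL = 100·r = 231.65 %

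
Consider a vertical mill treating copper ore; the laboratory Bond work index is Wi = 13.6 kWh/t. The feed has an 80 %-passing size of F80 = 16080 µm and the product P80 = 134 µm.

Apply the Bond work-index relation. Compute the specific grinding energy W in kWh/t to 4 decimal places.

W = 10.6761 kWh/t

W_Bond = 10·Wi·(1/√P₈₀ − 1/√F₈₀)
1/√134 = 0.086387;  1/√16080 = 0.007886
W = 10·13.6·(0.086387 − 0.007886) = 10.6761 kWh/t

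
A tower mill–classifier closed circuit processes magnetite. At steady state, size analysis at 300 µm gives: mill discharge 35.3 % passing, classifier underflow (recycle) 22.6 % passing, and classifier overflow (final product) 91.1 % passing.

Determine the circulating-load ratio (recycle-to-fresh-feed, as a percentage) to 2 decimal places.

Two-product formula at 300 µm:
d + r·d = r·u + o → r(d−u) = o−d
r = (91.1 − 35.3)/(35.3 − 22.6) = 55.8/12.7 = 4.3937
CL = 100·r = 439.37 %

CL = 439.37 %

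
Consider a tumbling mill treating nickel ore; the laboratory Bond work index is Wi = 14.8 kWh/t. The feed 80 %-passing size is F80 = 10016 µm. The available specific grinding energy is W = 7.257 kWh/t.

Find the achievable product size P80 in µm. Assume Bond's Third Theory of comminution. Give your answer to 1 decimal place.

P80 = 287.0 µm

W = 10·Wi·(P80^(-½) − F80^(-½))
1/√P80 = 1/√F80 + W/(10·Wi)
  = 7.2570/(10·14.8) + 1/√10016 = 0.049034 + 0.009992 = 0.059026
P80 = (1/0.059026)² = 16.9417² = 287.02 µm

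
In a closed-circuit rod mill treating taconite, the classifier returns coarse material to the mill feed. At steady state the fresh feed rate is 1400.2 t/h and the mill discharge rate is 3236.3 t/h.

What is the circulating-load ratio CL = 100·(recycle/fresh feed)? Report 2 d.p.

Mill node: discharge = fresh + recycle.
R = M − F = 3236.3 − 1400.2 = 1836.1 t/h
CL = 100·R/F = 100·1836.1/1400.2 = 131.13 %

CL = 131.13 %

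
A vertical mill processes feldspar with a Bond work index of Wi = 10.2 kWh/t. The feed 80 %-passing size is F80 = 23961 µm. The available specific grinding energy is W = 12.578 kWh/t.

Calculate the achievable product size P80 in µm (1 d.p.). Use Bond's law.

Bond:  W = 10 Wi (1/√P − 1/√F)
P80^-0.5 = F80^-0.5 + W/(10 Wi)
  = 12.5780/(10·10.2) + 1/√23961 = 0.123314 + 0.006460 = 0.129774
P80 = (1/0.129774)² = 7.7057² = 59.38 µm

P80 = 59.4 µm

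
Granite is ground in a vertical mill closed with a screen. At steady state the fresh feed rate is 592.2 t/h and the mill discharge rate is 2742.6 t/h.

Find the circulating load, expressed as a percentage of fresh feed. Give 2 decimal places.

Discharge = new feed + return, hence
R = M − F = 2742.6 − 592.2 = 2150.4 t/h
CL = 100·R/F = 100·2150.4/592.2 = 363.12 %

CL = 363.12 %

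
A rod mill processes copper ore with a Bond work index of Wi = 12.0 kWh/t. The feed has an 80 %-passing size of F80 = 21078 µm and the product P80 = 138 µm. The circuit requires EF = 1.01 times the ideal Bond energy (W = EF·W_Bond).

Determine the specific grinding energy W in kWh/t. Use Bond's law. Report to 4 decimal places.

W = 9.4824 kWh/t

W = 10 Wi (1/√P80 − 1/√F80)  [Bond]
1/√138 = 0.085126;  1/√21078 = 0.006888
W = 10·12.0·(0.085126 − 0.006888) = 9.3885 kWh/t
Apply correction: 9.3885 × 1.01 = 9.4824 kWh/t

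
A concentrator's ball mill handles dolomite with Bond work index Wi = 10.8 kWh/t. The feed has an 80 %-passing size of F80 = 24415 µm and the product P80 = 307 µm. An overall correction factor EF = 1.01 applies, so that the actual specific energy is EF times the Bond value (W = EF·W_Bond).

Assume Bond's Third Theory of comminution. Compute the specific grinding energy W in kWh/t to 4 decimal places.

W = 10 Wi (P80^-0.5 − F80^-0.5)
1/√307 = 0.057073;  1/√24415 = 0.006400
W = 10·10.8·(0.057073 − 0.006400) = 5.4727 kWh/t
W_actual = 1.01 × 5.4727 = 5.5274 kWh/t

W = 5.5274 kWh/t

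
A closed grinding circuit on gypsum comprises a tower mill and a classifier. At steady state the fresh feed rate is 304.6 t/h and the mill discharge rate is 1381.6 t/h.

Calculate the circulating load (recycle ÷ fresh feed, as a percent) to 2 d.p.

Steady state: M = F + R.
R = M − F = 1381.6 − 304.6 = 1077.0 t/h
CL = 100·R/F = 100·1077.0/304.6 = 353.58 %

CL = 353.58 %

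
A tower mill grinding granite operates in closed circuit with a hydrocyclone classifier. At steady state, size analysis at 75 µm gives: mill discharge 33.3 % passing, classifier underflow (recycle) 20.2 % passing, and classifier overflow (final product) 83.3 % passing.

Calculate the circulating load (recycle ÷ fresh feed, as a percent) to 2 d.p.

CL = 381.68 %

Balance %-passing 75 µm (r = R/F):
(1+r)·d = r·u + o ⇒ r = (o−d)/(d−u)
r = (83.3 − 33.3)/(33.3 − 20.2) = 50.0/13.1 = 3.8168
CL = 100·r = 381.68 %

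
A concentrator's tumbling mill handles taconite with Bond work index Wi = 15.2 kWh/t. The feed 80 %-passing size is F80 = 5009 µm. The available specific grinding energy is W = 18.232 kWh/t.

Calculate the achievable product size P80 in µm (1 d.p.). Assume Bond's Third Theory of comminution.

W = 10·Wi·[P80^(−½) − F80^(−½)]
P80^-0.5 = F80^-0.5 + W/(10 Wi)
  = 18.2320/(10·15.2) + 1/√5009 = 0.119947 + 0.014129 = 0.134077
P80 = (1/0.134077)² = 7.4584² = 55.63 µm

P80 = 55.6 µm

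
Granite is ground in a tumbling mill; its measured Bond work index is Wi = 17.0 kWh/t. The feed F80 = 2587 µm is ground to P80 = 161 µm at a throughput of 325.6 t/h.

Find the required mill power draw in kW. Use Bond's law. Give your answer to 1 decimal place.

W = 10·Wi·(P80^(-½) − F80^(-½))
W = 10·17.0·(1/√161 − 1/√2587) = 10·17.0·(0.059150) = 10.0555 kWh/t
P_mill = W·ṁ = 10.0555·325.6 = 3274.1 kW

P = 3274.1 kW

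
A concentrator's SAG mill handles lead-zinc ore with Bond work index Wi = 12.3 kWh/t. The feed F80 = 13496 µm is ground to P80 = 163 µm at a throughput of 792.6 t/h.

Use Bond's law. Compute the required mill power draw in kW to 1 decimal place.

P = 6796.8 kW

W = 10 Wi / √P80 − 10 Wi / √F80
W = 10·12.3·(1/√163 − 1/√13496) = 10·12.3·(0.069718) = 8.5753 kWh/t
Power = W × throughput = 8.5753 kWh/t × 792.6 t/h = 6796.8 kW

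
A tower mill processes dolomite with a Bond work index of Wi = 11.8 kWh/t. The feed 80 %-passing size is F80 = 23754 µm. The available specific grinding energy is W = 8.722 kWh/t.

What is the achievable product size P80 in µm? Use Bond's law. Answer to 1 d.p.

P80 = 154.7 µm

Bond: W = 10·Wi·(1/√P80 − 1/√F80)
P80^(−½) = W/(10 Wi) + F80^(−½)
  = 8.7220/(10·11.8) + 1/√23754 = 0.073915 + 0.006488 = 0.080404
P80 = (1/0.080404)² = 12.4373² = 154.69 µm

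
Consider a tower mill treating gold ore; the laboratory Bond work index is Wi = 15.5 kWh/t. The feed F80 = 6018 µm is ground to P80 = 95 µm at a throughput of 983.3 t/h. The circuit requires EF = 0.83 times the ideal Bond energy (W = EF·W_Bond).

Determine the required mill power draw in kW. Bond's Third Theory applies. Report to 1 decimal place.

P = 11348.1 kW

W = 10 Wi (P80^-0.5 − F80^-0.5)
W = 10·15.5·(1/√95 − 1/√6018) = 10·15.5·(0.089707) = 13.9046 kWh/t
With EF = 0.83: W = 13.9046·0.83 = 11.5408 kWh/t
P = W·T = 11.5408·983.3 = 11348.1 kW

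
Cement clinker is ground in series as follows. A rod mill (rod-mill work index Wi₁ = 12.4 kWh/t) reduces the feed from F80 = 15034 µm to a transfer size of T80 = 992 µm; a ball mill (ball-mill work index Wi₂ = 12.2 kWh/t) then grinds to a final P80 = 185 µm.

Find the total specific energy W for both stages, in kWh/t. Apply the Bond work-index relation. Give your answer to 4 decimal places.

W = 8.0218 kWh/t

W_Bond = 10·Wi·(1/√P₈₀ − 1/√F₈₀)
Stage 1 (15034→992 µm, Wi₁=12.4): W₁ = 10·12.4·(0.031750 − 0.008156) = 2.9257 kWh/t
Stage 2 (992→185 µm, Wi₂=12.2): W₂ = 10·12.2·(0.073521 − 0.031750) = 5.0961 kWh/t
W = W₁ + W₂ = 2.9257 + 5.0961 = 8.0218 kWh/t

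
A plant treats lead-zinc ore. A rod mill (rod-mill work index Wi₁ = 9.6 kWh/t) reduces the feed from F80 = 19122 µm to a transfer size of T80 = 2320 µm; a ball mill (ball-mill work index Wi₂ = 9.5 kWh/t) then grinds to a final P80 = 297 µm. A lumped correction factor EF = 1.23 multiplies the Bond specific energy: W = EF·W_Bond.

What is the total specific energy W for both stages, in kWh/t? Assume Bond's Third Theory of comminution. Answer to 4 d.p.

W = 10·Wi·(P80^(-½) − F80^(-½))
Stage 1 (19122→2320 µm, Wi₁=9.6): W₁ = 10·9.6·(0.020761 − 0.007232) = 1.2989 kWh/t
Stage 2 (2320→297 µm, Wi₂=9.5): W₂ = 10·9.5·(0.058026 − 0.020761) = 3.5401 kWh/t
W = W₁ + W₂ = 1.2989 + 3.5401 = 4.8390 kWh/t
Corrected W = EF·W_Bond = 1.23·4.8390 = 5.9520 kWh/t

W = 5.9520 kWh/t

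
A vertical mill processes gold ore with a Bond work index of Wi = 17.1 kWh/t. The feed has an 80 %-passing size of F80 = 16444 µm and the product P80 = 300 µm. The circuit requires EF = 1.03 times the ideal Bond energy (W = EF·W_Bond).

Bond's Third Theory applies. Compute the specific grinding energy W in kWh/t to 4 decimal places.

W = 10 Wi (P80^-0.5 − F80^-0.5)
1/√300 = 0.057735;  1/√16444 = 0.007798
W = 10·17.1·(0.057735 − 0.007798) = 8.5392 kWh/t
W_actual = 1.03 × 8.5392 = 8.7954 kWh/t

W = 8.7954 kWh/t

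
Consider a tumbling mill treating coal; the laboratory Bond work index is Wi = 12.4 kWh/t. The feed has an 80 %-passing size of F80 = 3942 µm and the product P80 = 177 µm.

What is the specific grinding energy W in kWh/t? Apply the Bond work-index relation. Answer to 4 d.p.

W = 7.3454 kWh/t

W = 10 Wi (P80^-0.5 − F80^-0.5)
1/√177 = 0.075165;  1/√3942 = 0.015927
W = 10·12.4·(0.075165 − 0.015927) = 7.3454 kWh/t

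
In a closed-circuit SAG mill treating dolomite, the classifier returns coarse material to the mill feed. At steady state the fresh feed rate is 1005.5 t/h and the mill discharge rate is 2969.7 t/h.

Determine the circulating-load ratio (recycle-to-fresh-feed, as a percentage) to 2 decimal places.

Steady state: M = F + R.
R = M − F = 2969.7 − 1005.5 = 1964.2 t/h
CL = 100·R/F = 100·1964.2/1005.5 = 195.35 %

CL = 195.35 %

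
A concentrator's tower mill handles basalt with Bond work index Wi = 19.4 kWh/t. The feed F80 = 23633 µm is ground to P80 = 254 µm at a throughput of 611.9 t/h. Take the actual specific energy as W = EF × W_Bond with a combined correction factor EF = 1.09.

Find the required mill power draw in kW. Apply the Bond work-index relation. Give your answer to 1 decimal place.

P = 7277.1 kW

W = 10·Wi·[P80^(−½) − F80^(−½)]
W = 10·19.4·(1/√254 − 1/√23633) = 10·19.4·(0.056241) = 10.9107 kWh/t
Apply correction: 10.9107 × 1.09 = 11.8927 kWh/t
Mill draw = 11.8927 × 611.9 = 7277.1 kW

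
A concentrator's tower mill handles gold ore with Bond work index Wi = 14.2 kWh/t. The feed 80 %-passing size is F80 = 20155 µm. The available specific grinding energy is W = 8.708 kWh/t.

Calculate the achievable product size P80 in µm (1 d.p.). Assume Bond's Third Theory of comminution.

W = 10 Wi / √P80 − 10 Wi / √F80
1/√P80 = 1/√F80 + W/(10·Wi)
  = 8.7080/(10·14.2) + 1/√20155 = 0.061324 + 0.007044 = 0.068368
P80 = (1/0.068368)² = 14.6268² = 213.94 µm

P80 = 213.9 µm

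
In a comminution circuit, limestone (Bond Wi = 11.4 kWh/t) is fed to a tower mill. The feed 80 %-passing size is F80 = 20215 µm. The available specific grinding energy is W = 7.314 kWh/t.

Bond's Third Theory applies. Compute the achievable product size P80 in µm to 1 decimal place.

P80 = 197.3 µm

W_Bond = 10·Wi·(1/√P₈₀ − 1/√F₈₀)
1/√P80 = 1/√F80 + W/(10·Wi)
  = 7.3140/(10·11.4) + 1/√20215 = 0.064158 + 0.007033 = 0.071191
P80 = (1/0.071191)² = 14.0467² = 197.31 µm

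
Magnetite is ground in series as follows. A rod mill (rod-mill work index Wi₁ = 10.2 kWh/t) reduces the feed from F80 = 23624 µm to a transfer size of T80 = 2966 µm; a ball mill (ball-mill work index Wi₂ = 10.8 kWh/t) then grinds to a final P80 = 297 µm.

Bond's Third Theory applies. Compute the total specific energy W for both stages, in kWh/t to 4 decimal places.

Bond:  W = 10 Wi (1/√P − 1/√F)
Stage 1 (23624→2966 µm, Wi₁=10.2): W₁ = 10·10.2·(0.018362 − 0.006506) = 1.2093 kWh/t
Stage 2 (2966→297 µm, Wi₂=10.8): W₂ = 10·10.8·(0.058026 − 0.018362) = 4.2837 kWh/t
W = W₁ + W₂ = 1.2093 + 4.2837 = 5.4930 kWh/t

W = 5.4930 kWh/t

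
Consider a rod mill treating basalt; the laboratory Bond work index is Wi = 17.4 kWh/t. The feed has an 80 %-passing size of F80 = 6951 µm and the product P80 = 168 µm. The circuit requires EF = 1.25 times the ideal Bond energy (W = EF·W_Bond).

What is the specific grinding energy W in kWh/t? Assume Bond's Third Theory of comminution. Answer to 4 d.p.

W = 14.1717 kWh/t

W = 10 Wi / √P80 − 10 Wi / √F80
1/√168 = 0.077152;  1/√6951 = 0.011994
W = 10·17.4·(0.077152 − 0.011994) = 11.3374 kWh/t
With EF = 1.25: W = 11.3374·1.25 = 14.1717 kWh/t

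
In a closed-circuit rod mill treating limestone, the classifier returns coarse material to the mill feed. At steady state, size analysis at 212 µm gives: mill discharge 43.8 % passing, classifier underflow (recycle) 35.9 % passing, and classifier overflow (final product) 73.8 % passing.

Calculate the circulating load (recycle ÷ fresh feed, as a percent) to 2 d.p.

Two-product formula at 212 µm:
d + r·d = r·u + o → r(d−u) = o−d
r = (73.8 − 43.8)/(43.8 − 35.9) = 30.0/7.9 = 3.7975
CL = 100·r = 379.75 %

CL = 379.75 %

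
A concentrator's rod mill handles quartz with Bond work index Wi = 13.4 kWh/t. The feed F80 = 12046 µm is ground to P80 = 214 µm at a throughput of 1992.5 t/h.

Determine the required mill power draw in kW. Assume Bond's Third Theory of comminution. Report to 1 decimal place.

Bond: W = 10·Wi·(1/√P80 − 1/√F80)
W = 10·13.4·(1/√214 − 1/√12046) = 10·13.4·(0.059247) = 7.9391 kWh/t
P_mill = W·ṁ = 7.9391·1992.5 = 15818.7 kW

P = 15818.7 kW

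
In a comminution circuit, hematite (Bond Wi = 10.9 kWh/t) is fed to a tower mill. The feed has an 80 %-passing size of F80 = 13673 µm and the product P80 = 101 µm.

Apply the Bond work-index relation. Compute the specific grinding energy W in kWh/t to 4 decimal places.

W = 9.9137 kWh/t

Bond:  W = 10 Wi (1/√P − 1/√F)
1/√101 = 0.099504;  1/√13673 = 0.008552
W = 10·10.9·(0.099504 − 0.008552) = 9.9137 kWh/t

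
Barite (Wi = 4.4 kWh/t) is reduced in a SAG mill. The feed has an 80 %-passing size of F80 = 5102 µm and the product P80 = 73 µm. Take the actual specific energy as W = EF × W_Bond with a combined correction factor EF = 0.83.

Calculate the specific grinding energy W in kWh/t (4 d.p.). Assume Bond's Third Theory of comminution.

Bond:  W = 10 Wi (1/√P − 1/√F)
1/√73 = 0.117041;  1/√5102 = 0.014000
W = 10·4.4·(0.117041 − 0.014000) = 4.5338 kWh/t
Corrected W = EF·W_Bond = 0.83·4.5338 = 3.7631 kWh/t

W = 3.7631 kWh/t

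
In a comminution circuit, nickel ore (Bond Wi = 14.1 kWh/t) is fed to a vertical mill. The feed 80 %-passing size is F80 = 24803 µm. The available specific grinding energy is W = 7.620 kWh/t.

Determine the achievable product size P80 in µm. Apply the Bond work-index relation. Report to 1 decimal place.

Bond: W = 10·Wi·(1/√P80 − 1/√F80)
⇒ 1/√P80 = W/(10·Wi) + 1/√F80
  = 7.6200/(10·14.1) + 1/√24803 = 0.054043 + 0.006350 = 0.060392
P80 = (1/0.060392)² = 16.5584² = 274.18 µm

P80 = 274.2 µm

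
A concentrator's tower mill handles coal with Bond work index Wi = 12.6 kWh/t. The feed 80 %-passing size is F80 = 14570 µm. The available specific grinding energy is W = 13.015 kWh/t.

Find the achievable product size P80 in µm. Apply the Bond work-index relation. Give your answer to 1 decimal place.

P80 = 80.3 µm

W = 10 Wi (1/√P80 − 1/√F80)  [Bond]
1/√P80 = 1/√F80 + W/(10·Wi)
  = 13.0150/(10·12.6) + 1/√14570 = 0.103294 + 0.008285 = 0.111578
P80 = (1/0.111578)² = 8.9623² = 80.32 µm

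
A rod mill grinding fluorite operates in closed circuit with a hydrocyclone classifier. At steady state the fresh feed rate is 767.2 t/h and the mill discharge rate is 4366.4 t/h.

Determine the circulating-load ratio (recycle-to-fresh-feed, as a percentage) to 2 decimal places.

Steady state: M = F + R.
R = M − F = 4366.4 − 767.2 = 3599.2 t/h
CL = 100·R/F = 100·3599.2/767.2 = 469.13 %

CL = 469.13 %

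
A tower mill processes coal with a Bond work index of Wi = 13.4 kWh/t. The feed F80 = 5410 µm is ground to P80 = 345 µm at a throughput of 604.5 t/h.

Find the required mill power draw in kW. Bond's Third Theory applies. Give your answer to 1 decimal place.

P = 3259.8 kW

Bond:  W = 10 Wi (1/√P − 1/√F)
W = 10·13.4·(1/√345 − 1/√5410) = 10·13.4·(0.040242) = 5.3925 kWh/t
Mill draw = 5.3925 × 604.5 = 3259.8 kW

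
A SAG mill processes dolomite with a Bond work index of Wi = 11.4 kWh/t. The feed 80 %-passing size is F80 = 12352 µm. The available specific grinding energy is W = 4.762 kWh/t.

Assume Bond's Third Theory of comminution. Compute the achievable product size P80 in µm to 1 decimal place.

P80 = 388.0 µm

W_Bond = 10·Wi·(1/√P₈₀ − 1/√F₈₀)
P80^-0.5 = F80^-0.5 + W/(10 Wi)
  = 4.7620/(10·11.4) + 1/√12352 = 0.041772 + 0.008998 = 0.050770
P80 = (1/0.050770)² = 19.6968² = 387.96 µm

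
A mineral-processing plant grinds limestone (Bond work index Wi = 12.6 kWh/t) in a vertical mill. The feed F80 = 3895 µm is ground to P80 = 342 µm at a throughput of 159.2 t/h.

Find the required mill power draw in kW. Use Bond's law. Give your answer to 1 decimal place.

Bond:  W = 10 Wi (1/√P − 1/√F)
W = 10·12.6·(1/√342 − 1/√3895) = 10·12.6·(0.038051) = 4.7944 kWh/t
P = W·T = 4.7944·159.2 = 763.3 kW

P = 763.3 kW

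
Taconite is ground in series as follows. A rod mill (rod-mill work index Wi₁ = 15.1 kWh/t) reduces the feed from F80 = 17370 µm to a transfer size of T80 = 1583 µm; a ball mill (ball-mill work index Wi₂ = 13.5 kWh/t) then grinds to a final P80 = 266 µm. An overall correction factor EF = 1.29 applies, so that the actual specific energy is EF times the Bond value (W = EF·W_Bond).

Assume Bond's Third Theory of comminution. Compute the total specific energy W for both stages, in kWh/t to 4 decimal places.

W = 9.7186 kWh/t

W = 10·Wi·(P80^(-½) − F80^(-½))
Stage 1 (17370→1583 µm, Wi₁=15.1): W₁ = 10·15.1·(0.025134 − 0.007588) = 2.6495 kWh/t
Stage 2 (1583→266 µm, Wi₂=13.5): W₂ = 10·13.5·(0.061314 − 0.025134) = 4.8843 kWh/t
W = W₁ + W₂ = 2.6495 + 4.8843 = 7.5338 kWh/t
W_actual = 1.29 × 7.5338 = 9.7186 kWh/t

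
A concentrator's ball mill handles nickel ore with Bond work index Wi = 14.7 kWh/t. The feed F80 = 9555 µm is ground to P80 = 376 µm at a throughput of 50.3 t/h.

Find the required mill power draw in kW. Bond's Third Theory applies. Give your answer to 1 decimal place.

P = 305.7 kW

W = 10 Wi / √P80 − 10 Wi / √F80
W = 10·14.7·(1/√376 − 1/√9555) = 10·14.7·(0.041341) = 6.0771 kWh/t
P_mill = W·ṁ = 6.0771·50.3 = 305.7 kW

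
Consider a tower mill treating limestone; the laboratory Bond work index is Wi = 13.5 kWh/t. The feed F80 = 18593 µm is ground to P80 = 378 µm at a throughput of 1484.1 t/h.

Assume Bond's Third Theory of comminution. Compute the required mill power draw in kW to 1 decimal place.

P = 8835.7 kW

W = 10 Wi / √P80 − 10 Wi / √F80
W = 10·13.5·(1/√378 − 1/√18593) = 10·13.5·(0.044101) = 5.9536 kWh/t
Mill draw = 5.9536 × 1484.1 = 8835.7 kW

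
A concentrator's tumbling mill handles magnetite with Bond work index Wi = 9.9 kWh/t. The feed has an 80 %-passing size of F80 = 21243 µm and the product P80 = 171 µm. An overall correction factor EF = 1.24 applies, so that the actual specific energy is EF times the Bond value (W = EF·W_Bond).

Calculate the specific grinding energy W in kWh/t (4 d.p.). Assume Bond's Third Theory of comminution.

Bond:  W = 10 Wi (1/√P − 1/√F)
1/√171 = 0.076472;  1/√21243 = 0.006861
W = 10·9.9·(0.076472 − 0.006861) = 6.8915 kWh/t
Apply correction: 6.8915 × 1.24 = 8.5454 kWh/t

W = 8.5454 kWh/t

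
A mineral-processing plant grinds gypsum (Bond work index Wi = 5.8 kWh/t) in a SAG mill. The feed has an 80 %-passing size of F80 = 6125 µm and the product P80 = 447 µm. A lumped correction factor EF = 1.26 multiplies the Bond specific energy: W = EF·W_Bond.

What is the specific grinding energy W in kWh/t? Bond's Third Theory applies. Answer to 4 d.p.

W = 10 Wi (1/√P80 − 1/√F80)  [Bond]
1/√447 = 0.047298;  1/√6125 = 0.012778
W = 10·5.8·(0.047298 − 0.012778) = 2.0022 kWh/t
Corrected W = EF·W_Bond = 1.26·2.0022 = 2.5228 kWh/t

W = 2.5228 kWh/t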